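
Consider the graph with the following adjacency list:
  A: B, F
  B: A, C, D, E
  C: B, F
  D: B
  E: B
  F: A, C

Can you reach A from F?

From F we can reach A, B, C, D, E, F, which includes A.

Yes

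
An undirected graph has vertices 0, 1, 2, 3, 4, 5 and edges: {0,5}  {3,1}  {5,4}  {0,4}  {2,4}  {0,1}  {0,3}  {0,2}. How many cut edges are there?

0

The edges on the cycle 0-3-1-0 are not bridges since each lies on that cycle.
Every edge lies on some cycle, so there are no bridges.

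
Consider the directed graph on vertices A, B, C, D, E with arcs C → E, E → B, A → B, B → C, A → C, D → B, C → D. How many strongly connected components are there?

2

{B, C, D, E} are all mutually reachable — one SCC of size 4.
{A} is an SCC by itself.
That gives 2 strongly connected components.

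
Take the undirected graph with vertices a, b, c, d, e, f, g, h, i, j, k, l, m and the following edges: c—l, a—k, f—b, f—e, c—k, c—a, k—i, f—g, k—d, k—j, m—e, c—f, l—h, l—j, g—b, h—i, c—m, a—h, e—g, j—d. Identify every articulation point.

Removing c increases the component count from 1 to 2, so c is a cut vertex.
By contrast removing b leaves 1 component; it is not a cut vertex. No other vertex is a cut vertex either.

c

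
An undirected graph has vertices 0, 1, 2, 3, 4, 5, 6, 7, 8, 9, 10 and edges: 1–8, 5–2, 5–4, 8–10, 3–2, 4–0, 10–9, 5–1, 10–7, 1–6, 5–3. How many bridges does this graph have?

The edges on the cycle 5-3-2-5 are not bridges since each lies on that cycle.
But removing 1–8 disconnects 1 from 8; removing 5–1 disconnects 5 from 1; removing 4–0 disconnects 4 from 0; removing 10–7 disconnects 10 from 7 — these are bridges.
In total 8 edges are bridges.

8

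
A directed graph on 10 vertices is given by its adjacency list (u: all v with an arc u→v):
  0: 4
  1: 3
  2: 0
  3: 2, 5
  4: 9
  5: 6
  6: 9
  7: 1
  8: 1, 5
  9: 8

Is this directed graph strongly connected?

There is no directed path from 2 to 7, so the graph is not strongly connected.

No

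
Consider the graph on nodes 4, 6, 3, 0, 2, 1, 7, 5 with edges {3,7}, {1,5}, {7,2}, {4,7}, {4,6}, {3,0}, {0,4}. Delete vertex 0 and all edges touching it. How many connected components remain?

2

With 0 gone, the remaining components are: {1, 5}; {2, 3, 4, 6, 7}.
That is 2 components.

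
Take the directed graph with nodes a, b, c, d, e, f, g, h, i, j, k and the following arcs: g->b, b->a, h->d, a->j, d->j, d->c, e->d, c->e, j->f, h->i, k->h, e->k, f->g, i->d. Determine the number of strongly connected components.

2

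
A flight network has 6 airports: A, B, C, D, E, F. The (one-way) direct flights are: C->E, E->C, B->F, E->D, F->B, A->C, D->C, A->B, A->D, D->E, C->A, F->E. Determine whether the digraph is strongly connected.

Yes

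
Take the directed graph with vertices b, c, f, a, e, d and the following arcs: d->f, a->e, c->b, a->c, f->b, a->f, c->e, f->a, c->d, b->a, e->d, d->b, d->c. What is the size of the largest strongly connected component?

{a, b, c, d, e, f} are all mutually reachable — one SCC of size 6.
The largest has 6 vertices.

6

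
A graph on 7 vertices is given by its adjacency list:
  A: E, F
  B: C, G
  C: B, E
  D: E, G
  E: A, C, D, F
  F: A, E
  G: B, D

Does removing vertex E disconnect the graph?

Deleting E raises the number of components from 1 to 2, so E is a cut vertex.

Yes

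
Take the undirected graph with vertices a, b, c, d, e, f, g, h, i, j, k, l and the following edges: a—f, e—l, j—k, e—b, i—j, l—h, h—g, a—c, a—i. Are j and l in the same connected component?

The component containing j is {a, c, f, i, j, k}, and l is not in it.

No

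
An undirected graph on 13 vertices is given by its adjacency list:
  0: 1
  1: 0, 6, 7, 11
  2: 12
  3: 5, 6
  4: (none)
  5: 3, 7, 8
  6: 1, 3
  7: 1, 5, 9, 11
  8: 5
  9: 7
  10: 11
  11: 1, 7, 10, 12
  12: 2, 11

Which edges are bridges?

0-1, 10-11, 11-12, 12-2, 5-8, 7-9

The edges on the cycle 5-3-6-1-7-5 are not bridges since each lies on that cycle.
But removing 8-5 disconnects 8 from 5; removing 12-11 disconnects 12 from 11; removing 7-9 disconnects 7 from 9; removing 2-12 disconnects 2 from 12 — these are bridges.
In total 6 edges are bridges.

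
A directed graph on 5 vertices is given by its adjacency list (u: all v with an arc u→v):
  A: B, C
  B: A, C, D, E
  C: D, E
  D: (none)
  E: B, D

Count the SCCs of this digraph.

{A, B, C, E} are all mutually reachable — one SCC of size 4.
{D} is an SCC by itself.
That gives 2 strongly connected components.

2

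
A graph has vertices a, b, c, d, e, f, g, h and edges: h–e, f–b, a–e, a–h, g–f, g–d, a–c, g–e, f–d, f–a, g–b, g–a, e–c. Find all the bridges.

The edges on the cycle g-f-d-g are not bridges since each lies on that cycle.
Every edge lies on some cycle, so there are no bridges.

none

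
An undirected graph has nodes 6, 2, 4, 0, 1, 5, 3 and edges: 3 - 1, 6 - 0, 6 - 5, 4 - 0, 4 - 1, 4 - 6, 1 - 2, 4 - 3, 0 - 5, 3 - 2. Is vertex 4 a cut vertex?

Yes

Deleting 4 raises the number of components from 1 to 2, so 4 is a cut vertex.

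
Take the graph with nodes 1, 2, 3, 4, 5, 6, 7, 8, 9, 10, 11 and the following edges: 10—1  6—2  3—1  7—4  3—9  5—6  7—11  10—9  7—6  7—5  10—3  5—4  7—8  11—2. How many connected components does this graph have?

Starting from 1 we can reach 1, 3, 9, 10. That is one component of size 4.
Starting from 2 we can reach 2, 4, 5, 6, 7, 8, 11. That is one component of size 7.
Total: 2 components.

2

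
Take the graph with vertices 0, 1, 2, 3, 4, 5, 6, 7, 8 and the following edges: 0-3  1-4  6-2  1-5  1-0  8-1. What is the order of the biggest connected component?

6

7 is isolated — a component by itself.
Starting from 2 we can reach 2, 6. That is one component of size 2.
Starting from 0 we can reach 0, 1, 3, 4, 5, 8. That is one component of size 6.
The largest has 6 vertices.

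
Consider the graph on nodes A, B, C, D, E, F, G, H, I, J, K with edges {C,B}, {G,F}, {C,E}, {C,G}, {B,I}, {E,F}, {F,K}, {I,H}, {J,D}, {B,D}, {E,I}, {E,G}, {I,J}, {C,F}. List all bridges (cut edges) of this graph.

F-K, H-I

The edges on the cycle C-E-I-J-D-B-C are not bridges since each lies on that cycle.
But removing K–F disconnects K from F; removing I–H disconnects I from H — these are bridges.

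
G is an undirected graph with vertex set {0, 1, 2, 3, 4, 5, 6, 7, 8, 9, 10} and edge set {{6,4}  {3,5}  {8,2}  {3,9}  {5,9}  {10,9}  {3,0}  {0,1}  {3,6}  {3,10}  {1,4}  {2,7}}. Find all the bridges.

The edges on the cycle 3-10-9-3 are not bridges since each lies on that cycle.
But removing 8–2 disconnects 8 from 2; removing 2–7 disconnects 2 from 7 — these are bridges.

2-7, 2-8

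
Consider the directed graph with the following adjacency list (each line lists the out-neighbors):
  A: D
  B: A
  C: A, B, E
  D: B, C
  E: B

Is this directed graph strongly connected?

From D we can reach every vertex (A, B, C, D, E), and every vertex can reach D (A, B, C, D, E). So the whole graph is one strongly connected component.

Yes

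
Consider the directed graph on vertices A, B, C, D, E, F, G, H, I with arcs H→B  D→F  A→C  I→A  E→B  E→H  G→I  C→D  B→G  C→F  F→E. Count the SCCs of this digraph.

1

{A, B, C, D, E, F, G, H, I} are all mutually reachable — one SCC of size 9.
That gives 1 strongly connected component.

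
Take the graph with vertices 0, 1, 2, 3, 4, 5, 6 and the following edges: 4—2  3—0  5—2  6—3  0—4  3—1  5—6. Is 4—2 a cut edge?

After removing 4—2, the path 4-0-3-6-5-2 still connects them, so the edge is not a bridge.

No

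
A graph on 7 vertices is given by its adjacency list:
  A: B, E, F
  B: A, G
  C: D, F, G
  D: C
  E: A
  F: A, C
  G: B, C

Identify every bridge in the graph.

The edges on the cycle G-C-F-A-B-G are not bridges since each lies on that cycle.
But removing C-D disconnects C from D; removing A-E disconnects A from E — these are bridges.

A-E, C-D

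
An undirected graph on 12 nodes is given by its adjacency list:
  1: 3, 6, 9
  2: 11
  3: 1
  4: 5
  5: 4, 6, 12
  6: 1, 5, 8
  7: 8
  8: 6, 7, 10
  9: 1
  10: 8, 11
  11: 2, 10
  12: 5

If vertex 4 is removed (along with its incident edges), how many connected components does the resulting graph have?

1

With 4 gone, the remaining components are: {1, 2, 3, 5, 6, 7, 8, 9, 10, 11, 12}.
That is 1 component.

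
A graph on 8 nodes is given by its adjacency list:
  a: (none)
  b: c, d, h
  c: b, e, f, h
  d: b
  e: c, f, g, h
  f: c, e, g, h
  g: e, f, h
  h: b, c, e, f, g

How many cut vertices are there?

1

Removing b increases the component count from 2 to 3, so b is a cut vertex.
By contrast removing h leaves 2 components; it is not a cut vertex. No other vertex is a cut vertex either.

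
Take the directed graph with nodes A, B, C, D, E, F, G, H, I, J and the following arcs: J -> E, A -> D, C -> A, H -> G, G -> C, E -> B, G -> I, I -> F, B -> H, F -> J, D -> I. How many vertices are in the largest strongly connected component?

10

{A, B, C, D, E, F, G, H, I, J} are all mutually reachable — one SCC of size 10.
The largest has 10 vertices.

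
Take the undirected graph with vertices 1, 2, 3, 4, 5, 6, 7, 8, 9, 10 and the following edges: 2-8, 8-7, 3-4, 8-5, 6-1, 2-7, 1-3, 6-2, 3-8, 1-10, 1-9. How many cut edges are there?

The edges on the cycle 6-1-3-8-2-6 are not bridges since each lies on that cycle.
But removing 9-1 disconnects 9 from 1; removing 4-3 disconnects 4 from 3; removing 8-5 disconnects 8 from 5; removing 10-1 disconnects 10 from 1 — these are bridges.
That makes 4 bridges.

4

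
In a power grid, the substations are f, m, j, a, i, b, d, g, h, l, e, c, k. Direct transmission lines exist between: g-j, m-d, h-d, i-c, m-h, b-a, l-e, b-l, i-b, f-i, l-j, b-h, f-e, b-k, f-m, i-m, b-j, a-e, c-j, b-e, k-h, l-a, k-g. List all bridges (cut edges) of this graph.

none

The edges on the cycle b-l-a-b are not bridges since each lies on that cycle.
Every edge lies on some cycle, so there are no bridges.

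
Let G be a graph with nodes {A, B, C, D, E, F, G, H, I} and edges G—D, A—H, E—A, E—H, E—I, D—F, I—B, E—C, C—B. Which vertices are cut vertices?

D, E

Removing D increases the component count from 2 to 3, so D is a cut vertex.
Removing E increases the component count from 2 to 3, so E is a cut vertex.
By contrast removing A leaves 2 components; it is not a cut vertex. No other vertex is a cut vertex either.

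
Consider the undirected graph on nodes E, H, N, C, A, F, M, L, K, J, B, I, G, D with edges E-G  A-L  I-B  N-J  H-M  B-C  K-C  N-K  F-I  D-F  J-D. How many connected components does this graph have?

4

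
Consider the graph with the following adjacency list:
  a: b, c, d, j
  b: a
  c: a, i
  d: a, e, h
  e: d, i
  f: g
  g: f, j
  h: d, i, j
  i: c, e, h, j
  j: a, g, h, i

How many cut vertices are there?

Removing a increases the component count from 1 to 2, so a is a cut vertex.
Removing g increases the component count from 1 to 2, so g is a cut vertex.
Removing j increases the component count from 1 to 2, so j is a cut vertex.
By contrast removing e leaves 1 component; it is not a cut vertex. No other vertex is a cut vertex either.

3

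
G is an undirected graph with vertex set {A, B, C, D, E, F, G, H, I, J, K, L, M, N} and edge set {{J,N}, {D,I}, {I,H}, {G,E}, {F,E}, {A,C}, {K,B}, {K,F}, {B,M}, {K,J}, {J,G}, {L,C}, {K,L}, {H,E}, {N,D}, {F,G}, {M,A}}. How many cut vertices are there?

1

Removing K increases the component count from 1 to 2, so K is a cut vertex.
By contrast removing L leaves 1 component; it is not a cut vertex. No other vertex is a cut vertex either.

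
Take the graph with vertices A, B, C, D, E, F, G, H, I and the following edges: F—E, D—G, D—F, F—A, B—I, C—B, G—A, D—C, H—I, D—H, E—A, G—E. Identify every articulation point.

D

Removing D increases the component count from 1 to 2, so D is a cut vertex.
By contrast removing H leaves 1 component; it is not a cut vertex. No other vertex is a cut vertex either.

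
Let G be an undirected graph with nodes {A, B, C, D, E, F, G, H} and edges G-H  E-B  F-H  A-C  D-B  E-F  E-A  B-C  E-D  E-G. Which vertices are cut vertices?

E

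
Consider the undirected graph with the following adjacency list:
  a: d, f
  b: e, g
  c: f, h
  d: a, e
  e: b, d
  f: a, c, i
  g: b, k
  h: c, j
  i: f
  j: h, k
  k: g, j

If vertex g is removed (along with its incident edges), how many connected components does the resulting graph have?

1

With g gone, the remaining components are: {a, b, c, d, e, f, h, i, j, k}.
That is 1 component.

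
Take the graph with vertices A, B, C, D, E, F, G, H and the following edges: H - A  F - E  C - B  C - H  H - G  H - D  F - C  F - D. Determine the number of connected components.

Starting from A we can reach A, B, C, D, E, F, G, H. That is one component of size 8.
Total: 1 component.

1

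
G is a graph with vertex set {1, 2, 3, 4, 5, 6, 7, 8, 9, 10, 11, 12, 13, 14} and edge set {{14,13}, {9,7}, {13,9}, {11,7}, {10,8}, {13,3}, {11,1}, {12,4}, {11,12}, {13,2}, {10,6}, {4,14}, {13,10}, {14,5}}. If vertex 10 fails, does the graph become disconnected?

Yes

Deleting 10 raises the number of components from 1 to 3, so 10 is a cut vertex.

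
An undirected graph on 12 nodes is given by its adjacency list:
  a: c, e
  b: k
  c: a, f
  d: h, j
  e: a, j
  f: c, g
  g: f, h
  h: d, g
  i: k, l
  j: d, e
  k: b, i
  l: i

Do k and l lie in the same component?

From k we can reach b, i, k, l, which includes l.

Yes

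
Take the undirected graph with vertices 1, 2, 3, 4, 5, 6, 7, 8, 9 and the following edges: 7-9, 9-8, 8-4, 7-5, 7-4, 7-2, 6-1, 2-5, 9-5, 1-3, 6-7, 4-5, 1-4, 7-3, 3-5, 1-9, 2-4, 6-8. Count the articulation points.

0

Removing 5, for instance, still leaves 1 component. No single vertex removal increases the component count — the graph has no articulation points.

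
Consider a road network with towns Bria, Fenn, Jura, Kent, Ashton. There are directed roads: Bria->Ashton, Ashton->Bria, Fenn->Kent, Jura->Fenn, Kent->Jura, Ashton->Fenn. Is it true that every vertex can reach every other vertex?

There is no directed path from Jura to Bria, so the graph is not strongly connected.

No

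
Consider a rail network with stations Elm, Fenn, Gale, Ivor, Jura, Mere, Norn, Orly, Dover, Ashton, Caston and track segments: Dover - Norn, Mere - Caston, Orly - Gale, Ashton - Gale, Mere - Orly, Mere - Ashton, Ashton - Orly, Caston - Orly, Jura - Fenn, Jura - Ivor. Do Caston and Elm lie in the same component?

No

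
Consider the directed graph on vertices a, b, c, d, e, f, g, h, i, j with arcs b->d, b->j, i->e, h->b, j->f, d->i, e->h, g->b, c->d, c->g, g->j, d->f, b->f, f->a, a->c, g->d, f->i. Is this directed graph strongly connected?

Yes

From g we can reach every vertex (a, b, c, d, e, f, g, h, i, j), and every vertex can reach g (a, b, c, d, e, f, g, h, i, j). So the whole graph is one strongly connected component.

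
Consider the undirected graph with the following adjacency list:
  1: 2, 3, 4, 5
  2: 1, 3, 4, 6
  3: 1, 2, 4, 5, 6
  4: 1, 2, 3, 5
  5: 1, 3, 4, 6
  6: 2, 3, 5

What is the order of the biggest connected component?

Starting from 1 we can reach 1, 2, 3, 4, 5, 6. That is one component of size 6.
The largest has 6 vertices.

6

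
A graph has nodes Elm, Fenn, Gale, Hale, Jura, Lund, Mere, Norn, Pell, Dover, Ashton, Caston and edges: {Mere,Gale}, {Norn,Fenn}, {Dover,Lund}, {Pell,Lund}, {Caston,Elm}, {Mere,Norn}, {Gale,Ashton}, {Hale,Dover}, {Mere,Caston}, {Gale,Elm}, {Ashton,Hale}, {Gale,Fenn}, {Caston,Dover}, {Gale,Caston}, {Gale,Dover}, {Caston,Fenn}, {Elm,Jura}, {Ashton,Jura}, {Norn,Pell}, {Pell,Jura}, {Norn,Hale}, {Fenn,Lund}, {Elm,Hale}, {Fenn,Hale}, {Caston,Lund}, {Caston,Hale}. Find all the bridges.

none

The edges on the cycle Mere-Norn-Pell-Jura-Ashton-Gale-Mere are not bridges since each lies on that cycle.
Every edge lies on some cycle, so there are no bridges.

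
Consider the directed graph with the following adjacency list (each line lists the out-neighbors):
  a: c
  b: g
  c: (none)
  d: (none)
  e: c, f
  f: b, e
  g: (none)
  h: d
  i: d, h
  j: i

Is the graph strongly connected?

No

There is no directed path from i to g, so the graph is not strongly connected.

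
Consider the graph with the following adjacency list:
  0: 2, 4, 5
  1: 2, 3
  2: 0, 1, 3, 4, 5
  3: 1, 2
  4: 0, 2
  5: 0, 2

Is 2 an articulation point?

Deleting 2 raises the number of components from 1 to 2, so 2 is a cut vertex.

Yes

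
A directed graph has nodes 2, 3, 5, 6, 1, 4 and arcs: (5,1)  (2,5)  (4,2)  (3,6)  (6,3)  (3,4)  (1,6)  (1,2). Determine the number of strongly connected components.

{1, 2, 3, 4, 5, 6} are all mutually reachable — one SCC of size 6.
That gives 1 strongly connected component.

1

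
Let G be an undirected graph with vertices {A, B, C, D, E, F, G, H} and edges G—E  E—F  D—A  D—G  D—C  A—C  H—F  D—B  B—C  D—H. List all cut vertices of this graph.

Removing D increases the component count from 1 to 2, so D is a cut vertex.
By contrast removing B leaves 1 component; it is not a cut vertex. No other vertex is a cut vertex either.

D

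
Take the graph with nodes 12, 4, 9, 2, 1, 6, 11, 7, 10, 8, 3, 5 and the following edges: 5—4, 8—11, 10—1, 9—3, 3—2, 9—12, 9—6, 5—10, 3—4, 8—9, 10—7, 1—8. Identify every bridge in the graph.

10-7, 11-8, 12-9, 2-3, 6-9

The edges on the cycle 5-10-1-8-9-3-4-5 are not bridges since each lies on that cycle.
But removing 10—7 disconnects 10 from 7; removing 11—8 disconnects 11 from 8; removing 6—9 disconnects 6 from 9; removing 2—3 disconnects 2 from 3 — these are bridges.
In total 5 edges are bridges.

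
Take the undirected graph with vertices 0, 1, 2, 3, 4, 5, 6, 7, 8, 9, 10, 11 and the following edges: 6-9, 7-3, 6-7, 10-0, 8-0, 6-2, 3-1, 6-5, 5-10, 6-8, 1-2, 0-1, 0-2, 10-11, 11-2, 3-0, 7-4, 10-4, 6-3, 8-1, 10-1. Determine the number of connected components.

1

Starting from 0 we can reach 0, 1, 2, 3, 4, 5, 6, 7, 8, 9, 10, 11. That is one component of size 12.
Total: 1 component.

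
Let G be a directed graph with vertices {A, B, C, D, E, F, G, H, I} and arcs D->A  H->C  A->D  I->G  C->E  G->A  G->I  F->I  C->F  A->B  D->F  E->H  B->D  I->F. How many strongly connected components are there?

2

{A, B, D, F, G, I} are all mutually reachable — one SCC of size 6.
{C, E, H} are all mutually reachable — one SCC of size 3.
That gives 2 strongly connected components.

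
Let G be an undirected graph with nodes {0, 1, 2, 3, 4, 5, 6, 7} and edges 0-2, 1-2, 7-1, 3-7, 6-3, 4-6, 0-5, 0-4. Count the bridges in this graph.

The edges on the cycle 0-4-6-3-7-1-2-0 are not bridges since each lies on that cycle.
But removing 0-5 disconnects 0 from 5 — this is a bridge.

1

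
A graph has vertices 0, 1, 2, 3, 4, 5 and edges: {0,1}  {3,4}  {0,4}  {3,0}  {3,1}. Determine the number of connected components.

3

2 is isolated — a component by itself.
5 is isolated — a component by itself.
Starting from 0 we can reach 0, 1, 3, 4. That is one component of size 4.
Total: 3 components.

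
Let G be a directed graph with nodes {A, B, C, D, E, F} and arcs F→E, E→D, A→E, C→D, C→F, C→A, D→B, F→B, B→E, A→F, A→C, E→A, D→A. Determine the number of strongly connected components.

1

{A, B, C, D, E, F} are all mutually reachable — one SCC of size 6.
That gives 1 strongly connected component.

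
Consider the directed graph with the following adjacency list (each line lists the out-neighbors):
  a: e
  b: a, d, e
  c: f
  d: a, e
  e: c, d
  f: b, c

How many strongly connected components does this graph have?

{a, b, c, d, e, f} are all mutually reachable — one SCC of size 6.
That gives 1 strongly connected component.

1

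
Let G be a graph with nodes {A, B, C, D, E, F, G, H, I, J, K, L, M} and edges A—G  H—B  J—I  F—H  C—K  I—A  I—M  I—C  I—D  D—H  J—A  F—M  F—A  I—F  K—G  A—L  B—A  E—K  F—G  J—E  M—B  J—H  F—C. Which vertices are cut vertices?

A

Removing A increases the component count from 1 to 2, so A is a cut vertex.
By contrast removing G leaves 1 component; it is not a cut vertex. No other vertex is a cut vertex either.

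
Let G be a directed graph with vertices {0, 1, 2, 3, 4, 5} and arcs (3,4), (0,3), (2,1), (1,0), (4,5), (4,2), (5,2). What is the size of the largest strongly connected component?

6

{0, 1, 2, 3, 4, 5} are all mutually reachable — one SCC of size 6.
The largest has 6 vertices.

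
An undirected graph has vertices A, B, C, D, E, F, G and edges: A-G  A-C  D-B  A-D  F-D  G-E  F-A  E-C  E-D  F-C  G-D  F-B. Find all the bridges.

The edges on the cycle F-A-G-E-D-B-F are not bridges since each lies on that cycle.
Every edge lies on some cycle, so there are no bridges.

none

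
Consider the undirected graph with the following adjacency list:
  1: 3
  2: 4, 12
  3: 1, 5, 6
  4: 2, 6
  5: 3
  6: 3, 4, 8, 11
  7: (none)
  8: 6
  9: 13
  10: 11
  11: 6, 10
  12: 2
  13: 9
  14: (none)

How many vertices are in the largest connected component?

14 is isolated — a component by itself.
7 is isolated — a component by itself.
Starting from 9 we can reach 9, 13. That is one component of size 2.
Starting from 1 we can reach 1, 2, 3, 4, 5, 6, 8, 10, 11, 12. That is one component of size 10.
The largest has 10 vertices.

10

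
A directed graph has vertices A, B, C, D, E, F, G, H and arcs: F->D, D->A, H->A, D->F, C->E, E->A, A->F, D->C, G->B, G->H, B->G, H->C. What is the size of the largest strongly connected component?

5

{A, C, D, E, F} are all mutually reachable — one SCC of size 5.
{B, G} are all mutually reachable — one SCC of size 2.
{H} is an SCC by itself.
The largest has 5 vertices.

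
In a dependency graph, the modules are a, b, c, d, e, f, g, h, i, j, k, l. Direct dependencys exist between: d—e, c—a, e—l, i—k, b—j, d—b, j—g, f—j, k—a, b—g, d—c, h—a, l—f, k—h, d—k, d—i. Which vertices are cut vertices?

d

Removing d increases the component count from 1 to 2, so d is a cut vertex.
By contrast removing j leaves 1 component; it is not a cut vertex. No other vertex is a cut vertex either.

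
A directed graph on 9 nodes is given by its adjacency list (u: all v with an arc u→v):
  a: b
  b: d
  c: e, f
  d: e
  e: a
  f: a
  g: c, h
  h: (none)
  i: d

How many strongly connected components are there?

6

{a, b, d, e} are all mutually reachable — one SCC of size 4.
{f} is an SCC by itself.
{h} is an SCC by itself.
{i} is an SCC by itself.
{g} is an SCC by itself.
(and 1 more singleton SCC)
That gives 6 strongly connected components.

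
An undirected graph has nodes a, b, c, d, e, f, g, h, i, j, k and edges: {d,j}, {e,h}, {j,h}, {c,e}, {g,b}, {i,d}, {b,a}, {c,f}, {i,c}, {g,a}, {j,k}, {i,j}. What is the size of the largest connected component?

8

Starting from a we can reach a, b, g. That is one component of size 3.
Starting from c we can reach c, d, e, f, h, i, j, k. That is one component of size 8.
The largest has 8 vertices.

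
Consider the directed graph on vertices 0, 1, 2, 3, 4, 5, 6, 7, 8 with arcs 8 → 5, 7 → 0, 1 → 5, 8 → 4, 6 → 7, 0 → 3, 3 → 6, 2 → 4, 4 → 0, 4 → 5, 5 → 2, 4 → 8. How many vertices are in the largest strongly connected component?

{2, 4, 5, 8} are all mutually reachable — one SCC of size 4.
{0, 3, 6, 7} are all mutually reachable — one SCC of size 4.
{1} is an SCC by itself.
The largest has 4 vertices.

4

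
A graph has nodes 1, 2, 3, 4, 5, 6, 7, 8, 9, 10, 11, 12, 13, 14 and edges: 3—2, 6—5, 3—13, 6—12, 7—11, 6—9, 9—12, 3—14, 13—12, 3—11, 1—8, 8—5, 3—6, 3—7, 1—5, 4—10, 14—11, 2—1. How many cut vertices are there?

Removing 3 increases the component count from 2 to 3, so 3 is a cut vertex.
By contrast removing 13 leaves 2 components; it is not a cut vertex. No other vertex is a cut vertex either.

1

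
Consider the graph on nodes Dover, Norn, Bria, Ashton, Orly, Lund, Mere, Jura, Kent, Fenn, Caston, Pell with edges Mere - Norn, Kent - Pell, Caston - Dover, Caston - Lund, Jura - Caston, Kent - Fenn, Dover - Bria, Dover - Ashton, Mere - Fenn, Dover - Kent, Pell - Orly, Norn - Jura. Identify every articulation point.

Kent, Pell, Dover, Caston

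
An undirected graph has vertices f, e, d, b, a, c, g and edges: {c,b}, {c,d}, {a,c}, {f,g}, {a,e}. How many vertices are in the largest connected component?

Starting from f we can reach f, g. That is one component of size 2.
Starting from a we can reach a, b, c, d, e. That is one component of size 5.
The largest has 5 vertices.

5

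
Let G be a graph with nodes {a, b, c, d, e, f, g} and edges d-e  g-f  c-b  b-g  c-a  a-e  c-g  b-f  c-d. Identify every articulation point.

c

Removing c increases the component count from 1 to 2, so c is a cut vertex.
By contrast removing b leaves 1 component; it is not a cut vertex. No other vertex is a cut vertex either.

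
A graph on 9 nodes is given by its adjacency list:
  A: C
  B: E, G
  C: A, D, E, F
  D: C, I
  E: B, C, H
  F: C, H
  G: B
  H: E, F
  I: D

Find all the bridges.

The edges on the cycle C-F-H-E-C are not bridges since each lies on that cycle.
But removing B-E disconnects B from E; removing A-C disconnects A from C; removing B-G disconnects B from G; removing D-I disconnects D from I — these are bridges.
In total 5 edges are bridges.

A-C, B-E, B-G, C-D, D-I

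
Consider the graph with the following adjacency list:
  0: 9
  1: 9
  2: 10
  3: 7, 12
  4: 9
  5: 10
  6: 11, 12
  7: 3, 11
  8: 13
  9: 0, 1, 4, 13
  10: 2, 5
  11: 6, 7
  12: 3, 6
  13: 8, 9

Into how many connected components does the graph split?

3

Starting from 2 we can reach 2, 5, 10. That is one component of size 3.
Starting from 3 we can reach 3, 6, 7, 11, 12. That is one component of size 5.
Starting from 0 we can reach 0, 1, 4, 8, 9, 13. That is one component of size 6.
Total: 3 components.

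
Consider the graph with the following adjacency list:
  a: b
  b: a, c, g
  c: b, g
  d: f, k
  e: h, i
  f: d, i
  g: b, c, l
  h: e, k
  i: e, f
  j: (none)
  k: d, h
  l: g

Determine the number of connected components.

3

j is isolated — a component by itself.
Starting from a we can reach a, b, c, g, l. That is one component of size 5.
Starting from d we can reach d, e, f, h, i, k. That is one component of size 6.
Total: 3 components.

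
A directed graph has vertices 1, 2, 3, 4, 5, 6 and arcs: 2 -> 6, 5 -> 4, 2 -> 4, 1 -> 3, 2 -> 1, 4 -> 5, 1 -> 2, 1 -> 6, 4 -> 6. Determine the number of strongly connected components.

4

{4, 5} are all mutually reachable — one SCC of size 2.
{1, 2} are all mutually reachable — one SCC of size 2.
{3} is an SCC by itself.
{6} is an SCC by itself.
That gives 4 strongly connected components.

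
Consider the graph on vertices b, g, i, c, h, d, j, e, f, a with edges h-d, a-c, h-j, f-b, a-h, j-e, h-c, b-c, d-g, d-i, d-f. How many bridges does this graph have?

The edges on the cycle a-h-d-f-b-c-a are not bridges since each lies on that cycle.
But removing j-e disconnects j from e; removing i-d disconnects i from d; removing g-d disconnects g from d; removing j-h disconnects j from h — these are bridges.
That makes 4 bridges.

4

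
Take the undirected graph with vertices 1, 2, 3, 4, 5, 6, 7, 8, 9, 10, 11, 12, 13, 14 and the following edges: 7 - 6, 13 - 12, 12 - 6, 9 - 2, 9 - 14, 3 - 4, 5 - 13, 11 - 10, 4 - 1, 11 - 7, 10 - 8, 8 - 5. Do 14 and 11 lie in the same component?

The component containing 14 is {2, 9, 14}, and 11 is not in it.

No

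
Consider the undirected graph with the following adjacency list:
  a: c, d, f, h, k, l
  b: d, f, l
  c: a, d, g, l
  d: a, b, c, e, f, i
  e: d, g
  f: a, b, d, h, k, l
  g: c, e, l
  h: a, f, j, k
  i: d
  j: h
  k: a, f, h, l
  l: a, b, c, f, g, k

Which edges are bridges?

The edges on the cycle c-l-g-c are not bridges since each lies on that cycle.
But removing d-i disconnects d from i; removing h-j disconnects h from j — these are bridges.

d-i, h-j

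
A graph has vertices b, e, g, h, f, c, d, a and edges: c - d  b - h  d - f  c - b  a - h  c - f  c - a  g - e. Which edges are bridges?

e-g

The edges on the cycle c-d-f-c are not bridges since each lies on that cycle.
But removing g - e disconnects g from e — this is a bridge.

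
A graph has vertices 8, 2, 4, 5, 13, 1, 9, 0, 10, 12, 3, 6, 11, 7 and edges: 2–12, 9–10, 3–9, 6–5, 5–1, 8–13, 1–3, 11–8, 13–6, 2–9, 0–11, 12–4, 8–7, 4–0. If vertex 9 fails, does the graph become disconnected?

Yes

Deleting 9 raises the number of components from 1 to 2, so 9 is a cut vertex.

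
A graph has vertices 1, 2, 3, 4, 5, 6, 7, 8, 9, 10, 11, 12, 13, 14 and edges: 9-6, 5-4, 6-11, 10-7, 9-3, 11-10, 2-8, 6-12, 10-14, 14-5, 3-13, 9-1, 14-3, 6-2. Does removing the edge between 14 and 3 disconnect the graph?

After removing 14-3, the path 14-10-11-6-9-3 still connects them, so the edge is not a bridge.

No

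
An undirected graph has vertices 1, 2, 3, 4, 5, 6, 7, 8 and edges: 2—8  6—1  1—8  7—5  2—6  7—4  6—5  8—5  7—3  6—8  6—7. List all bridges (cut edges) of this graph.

3-7, 4-7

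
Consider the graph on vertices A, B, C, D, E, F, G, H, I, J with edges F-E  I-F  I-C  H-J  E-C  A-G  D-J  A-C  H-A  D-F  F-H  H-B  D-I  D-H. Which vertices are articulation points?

Removing A increases the component count from 1 to 2, so A is a cut vertex.
Removing H increases the component count from 1 to 2, so H is a cut vertex.
By contrast removing F leaves 1 component; it is not a cut vertex. No other vertex is a cut vertex either.

A, H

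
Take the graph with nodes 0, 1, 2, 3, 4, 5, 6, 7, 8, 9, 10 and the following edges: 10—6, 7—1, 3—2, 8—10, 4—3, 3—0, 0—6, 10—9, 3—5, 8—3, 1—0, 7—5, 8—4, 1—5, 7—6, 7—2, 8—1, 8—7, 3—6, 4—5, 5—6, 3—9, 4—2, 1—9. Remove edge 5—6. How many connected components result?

5 and 6 are still connected via 5-7-6, so the component count stays at 1.

1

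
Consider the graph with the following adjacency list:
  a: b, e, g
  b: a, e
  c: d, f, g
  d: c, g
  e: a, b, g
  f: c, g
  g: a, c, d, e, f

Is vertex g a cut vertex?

Yes

Deleting g raises the number of components from 1 to 2, so g is a cut vertex.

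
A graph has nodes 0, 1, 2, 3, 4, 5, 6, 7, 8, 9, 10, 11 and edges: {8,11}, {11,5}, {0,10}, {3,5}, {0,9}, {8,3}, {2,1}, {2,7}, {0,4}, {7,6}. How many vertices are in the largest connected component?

Starting from 0 we can reach 0, 4, 9, 10. That is one component of size 4.
Starting from 1 we can reach 1, 2, 6, 7. That is one component of size 4.
Starting from 3 we can reach 3, 5, 8, 11. That is one component of size 4.
The largest has 4 vertices.

4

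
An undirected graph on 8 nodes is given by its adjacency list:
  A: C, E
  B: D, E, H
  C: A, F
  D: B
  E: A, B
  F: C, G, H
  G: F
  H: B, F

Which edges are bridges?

The edges on the cycle H-B-E-A-C-F-H are not bridges since each lies on that cycle.
But removing F-G disconnects F from G; removing B-D disconnects B from D — these are bridges.

B-D, F-G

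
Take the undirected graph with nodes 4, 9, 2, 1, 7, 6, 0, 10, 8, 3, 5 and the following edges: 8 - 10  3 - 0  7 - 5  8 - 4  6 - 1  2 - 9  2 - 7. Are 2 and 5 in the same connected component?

Yes

From 2 we can reach 2, 5, 7, 9, which includes 5.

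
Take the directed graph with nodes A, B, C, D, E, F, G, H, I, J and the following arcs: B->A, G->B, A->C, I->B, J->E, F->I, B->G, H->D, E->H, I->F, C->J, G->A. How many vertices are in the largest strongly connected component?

2

{B, G} are all mutually reachable — one SCC of size 2.
{F, I} are all mutually reachable — one SCC of size 2.
{A} is an SCC by itself.
{E} is an SCC by itself.
{D} is an SCC by itself.
(and 3 more singleton SCCs)
The largest has 2 vertices.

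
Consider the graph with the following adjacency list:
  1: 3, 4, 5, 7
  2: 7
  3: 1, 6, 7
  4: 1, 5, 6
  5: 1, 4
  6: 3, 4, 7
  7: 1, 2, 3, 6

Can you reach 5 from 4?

Yes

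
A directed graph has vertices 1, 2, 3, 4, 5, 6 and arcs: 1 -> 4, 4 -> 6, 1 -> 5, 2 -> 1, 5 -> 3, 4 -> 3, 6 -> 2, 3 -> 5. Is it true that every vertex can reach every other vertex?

There is no directed path from 5 to 2, so the graph is not strongly connected.

No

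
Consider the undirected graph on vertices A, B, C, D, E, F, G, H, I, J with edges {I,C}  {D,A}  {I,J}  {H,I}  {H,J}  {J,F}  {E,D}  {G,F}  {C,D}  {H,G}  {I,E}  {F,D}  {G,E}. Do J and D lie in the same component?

Yes

From J we can reach A, C, D, E, F, G, H, I, J, which includes D.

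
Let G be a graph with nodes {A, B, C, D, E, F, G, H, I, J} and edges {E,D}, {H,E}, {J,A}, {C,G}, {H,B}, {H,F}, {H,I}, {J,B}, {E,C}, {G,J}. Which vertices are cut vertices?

E, H, J

Removing E increases the component count from 1 to 2, so E is a cut vertex.
Removing H increases the component count from 1 to 3, so H is a cut vertex.
Removing J increases the component count from 1 to 2, so J is a cut vertex.
By contrast removing C leaves 1 component; it is not a cut vertex. No other vertex is a cut vertex either.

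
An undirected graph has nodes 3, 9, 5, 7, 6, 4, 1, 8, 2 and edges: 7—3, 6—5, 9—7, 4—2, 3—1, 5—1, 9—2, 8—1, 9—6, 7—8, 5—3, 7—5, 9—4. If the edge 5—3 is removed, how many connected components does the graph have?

1

5 and 3 are still connected via 5-7-3, so the component count stays at 1.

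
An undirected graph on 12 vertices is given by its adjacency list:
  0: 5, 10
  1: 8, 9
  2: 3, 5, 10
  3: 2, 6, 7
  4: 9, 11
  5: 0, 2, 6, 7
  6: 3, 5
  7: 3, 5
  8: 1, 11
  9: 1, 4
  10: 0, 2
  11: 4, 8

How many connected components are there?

Starting from 1 we can reach 1, 4, 8, 9, 11. That is one component of size 5.
Starting from 0 we can reach 0, 2, 3, 5, 6, 7, 10. That is one component of size 7.
Total: 2 components.

2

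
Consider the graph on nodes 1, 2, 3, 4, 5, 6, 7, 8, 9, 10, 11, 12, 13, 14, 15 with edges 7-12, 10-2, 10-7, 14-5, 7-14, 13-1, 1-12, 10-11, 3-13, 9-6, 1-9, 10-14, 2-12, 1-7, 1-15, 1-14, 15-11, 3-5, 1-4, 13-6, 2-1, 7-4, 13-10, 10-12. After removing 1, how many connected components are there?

2

With 1 gone, the remaining components are: {8}; {2, 3, 4, 5, 6, 7, 9, 10, 11, 12, 13, 14, 15}.
That is 2 components.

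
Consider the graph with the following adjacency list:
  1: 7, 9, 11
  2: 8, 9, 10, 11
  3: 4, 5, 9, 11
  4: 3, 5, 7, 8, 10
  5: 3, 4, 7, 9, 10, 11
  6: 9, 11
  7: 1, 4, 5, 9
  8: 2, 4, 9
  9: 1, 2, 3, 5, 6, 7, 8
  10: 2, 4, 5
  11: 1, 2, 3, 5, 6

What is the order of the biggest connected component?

11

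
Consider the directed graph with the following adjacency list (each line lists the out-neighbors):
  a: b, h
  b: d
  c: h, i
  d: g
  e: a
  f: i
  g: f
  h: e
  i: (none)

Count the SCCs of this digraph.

{a, e, h} are all mutually reachable — one SCC of size 3.
{f} is an SCC by itself.
{c} is an SCC by itself.
{g} is an SCC by itself.
{i} is an SCC by itself.
(and 2 more singleton SCCs)
That gives 7 strongly connected components.

7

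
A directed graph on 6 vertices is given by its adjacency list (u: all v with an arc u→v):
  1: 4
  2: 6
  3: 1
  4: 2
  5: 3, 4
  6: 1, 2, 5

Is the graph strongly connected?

From 4 we can reach every vertex (1, 2, 3, 4, 5, 6), and every vertex can reach 4 (1, 2, 3, 4, 5, 6). So the whole graph is one strongly connected component.

Yes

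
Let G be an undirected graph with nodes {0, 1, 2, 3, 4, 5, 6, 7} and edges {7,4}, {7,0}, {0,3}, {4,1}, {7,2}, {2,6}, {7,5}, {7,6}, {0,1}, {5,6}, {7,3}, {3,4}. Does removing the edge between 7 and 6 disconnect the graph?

No

After removing 7-6, the path 7-5-6 still connects them, so the edge is not a bridge.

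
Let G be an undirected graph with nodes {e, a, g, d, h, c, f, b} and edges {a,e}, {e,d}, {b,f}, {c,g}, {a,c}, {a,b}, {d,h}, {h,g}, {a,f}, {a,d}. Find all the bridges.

none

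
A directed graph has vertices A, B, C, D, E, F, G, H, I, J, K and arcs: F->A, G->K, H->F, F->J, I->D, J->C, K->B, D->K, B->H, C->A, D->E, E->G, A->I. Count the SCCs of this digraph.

1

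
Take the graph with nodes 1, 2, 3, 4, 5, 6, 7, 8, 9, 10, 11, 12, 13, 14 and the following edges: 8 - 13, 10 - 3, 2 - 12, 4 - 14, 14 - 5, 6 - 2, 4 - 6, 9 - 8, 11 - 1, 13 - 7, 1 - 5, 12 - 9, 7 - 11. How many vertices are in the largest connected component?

Starting from 3 we can reach 3, 10. That is one component of size 2.
Starting from 1 we can reach 1, 2, 4, 5, 6, 7, 8, 9, 11, 12, 13, 14. That is one component of size 12.
The largest has 12 vertices.

12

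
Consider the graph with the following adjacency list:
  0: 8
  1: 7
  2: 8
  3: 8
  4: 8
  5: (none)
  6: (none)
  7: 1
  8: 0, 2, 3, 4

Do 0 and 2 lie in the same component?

Yes

From 0 we can reach 0, 2, 3, 4, 8, which includes 2.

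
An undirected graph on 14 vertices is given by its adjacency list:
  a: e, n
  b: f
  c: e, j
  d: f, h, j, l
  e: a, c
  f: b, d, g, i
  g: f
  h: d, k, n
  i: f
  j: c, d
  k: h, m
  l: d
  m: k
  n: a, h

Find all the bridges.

The edges on the cycle d-h-n-a-e-c-j-d are not bridges since each lies on that cycle.
But removing i-f disconnects i from f; removing k-m disconnects k from m; removing b-f disconnects b from f; removing d-f disconnects d from f — these are bridges.
In total 7 edges are bridges.

b-f, d-f, d-l, f-g, f-i, h-k, k-m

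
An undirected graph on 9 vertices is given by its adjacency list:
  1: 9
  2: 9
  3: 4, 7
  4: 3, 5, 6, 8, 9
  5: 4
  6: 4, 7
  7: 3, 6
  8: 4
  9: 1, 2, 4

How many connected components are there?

1

Starting from 1 we can reach 1, 2, 3, 4, 5, 6, 7, 8, 9. That is one component of size 9.
Total: 1 component.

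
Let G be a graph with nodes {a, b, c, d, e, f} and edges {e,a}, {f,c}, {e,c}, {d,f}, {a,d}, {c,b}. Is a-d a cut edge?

No

After removing a-d, the path a-e-c-f-d still connects them, so the edge is not a bridge.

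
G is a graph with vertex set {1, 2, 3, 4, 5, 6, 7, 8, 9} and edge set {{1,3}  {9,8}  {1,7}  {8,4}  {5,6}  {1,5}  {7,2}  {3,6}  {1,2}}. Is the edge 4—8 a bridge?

Yes

Removing 4—8 leaves no path between 4 and 8: the component count goes from 2 to 3. So it is a bridge.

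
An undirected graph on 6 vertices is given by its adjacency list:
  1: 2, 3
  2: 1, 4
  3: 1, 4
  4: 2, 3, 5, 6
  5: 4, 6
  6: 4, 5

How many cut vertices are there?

1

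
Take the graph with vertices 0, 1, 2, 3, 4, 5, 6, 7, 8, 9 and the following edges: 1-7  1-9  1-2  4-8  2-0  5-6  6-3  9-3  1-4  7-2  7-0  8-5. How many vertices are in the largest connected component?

Starting from 0 we can reach 0, 1, 2, 3, 4, 5, 6, 7, 8, 9. That is one component of size 10.
The largest has 10 vertices.

10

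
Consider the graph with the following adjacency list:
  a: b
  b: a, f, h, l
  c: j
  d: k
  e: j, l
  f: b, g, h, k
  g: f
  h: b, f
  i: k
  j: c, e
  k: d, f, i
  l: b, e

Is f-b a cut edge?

After removing f-b, the path f-h-b still connects them, so the edge is not a bridge.

No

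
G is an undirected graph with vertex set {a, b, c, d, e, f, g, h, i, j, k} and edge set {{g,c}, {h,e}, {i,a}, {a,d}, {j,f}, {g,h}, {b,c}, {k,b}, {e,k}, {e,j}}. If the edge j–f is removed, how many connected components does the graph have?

Before removal there are 2 components.
j–f is a bridge — removing it separates j's side from f's side.
After removal: 3 components.

3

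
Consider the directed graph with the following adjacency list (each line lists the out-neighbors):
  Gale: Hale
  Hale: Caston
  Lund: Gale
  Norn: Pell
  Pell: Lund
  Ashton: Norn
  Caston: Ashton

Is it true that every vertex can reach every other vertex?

Yes

From Lund we can reach every vertex (Gale, Hale, Lund, Norn, Pell, Ashton, Caston), and every vertex can reach Lund (Gale, Hale, Lund, Norn, Pell, Ashton, Caston). So the whole graph is one strongly connected component.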